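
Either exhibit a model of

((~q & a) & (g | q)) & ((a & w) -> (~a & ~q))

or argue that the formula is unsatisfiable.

w=F, g=T, q=F, a=T

  (~q & a) & (g | q) = True
    ~q & a = True
      ~q = True
    g | q = True
  (a & w) -> (~a & ~q) = True
    a & w = False
    ~a & ~q = False
      ~a = False
      ~q = True
Both conjuncts True, so the formula holds.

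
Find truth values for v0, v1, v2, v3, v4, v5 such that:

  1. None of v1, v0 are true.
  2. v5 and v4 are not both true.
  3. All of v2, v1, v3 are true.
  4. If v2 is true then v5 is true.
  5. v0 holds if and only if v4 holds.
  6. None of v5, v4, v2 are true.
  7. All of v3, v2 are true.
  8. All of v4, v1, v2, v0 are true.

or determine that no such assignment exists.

Unsatisfiable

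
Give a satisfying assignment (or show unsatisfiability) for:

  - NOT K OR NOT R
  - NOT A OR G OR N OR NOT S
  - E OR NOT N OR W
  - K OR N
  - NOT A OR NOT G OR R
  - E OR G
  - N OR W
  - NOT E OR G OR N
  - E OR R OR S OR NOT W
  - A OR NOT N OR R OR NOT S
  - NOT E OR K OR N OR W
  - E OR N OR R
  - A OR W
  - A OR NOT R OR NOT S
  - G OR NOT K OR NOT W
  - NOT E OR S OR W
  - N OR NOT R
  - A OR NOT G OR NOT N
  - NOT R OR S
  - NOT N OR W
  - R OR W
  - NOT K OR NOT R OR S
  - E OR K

Set E = True.
Try W = False:
  (N OR W) forces N = True.
  clause (NOT N OR W) is falsified — backtrack.
So W = True.
Set R = False.
Set K = False.
  then (K OR N) forces N = True.
Try G = True:
  (NOT A OR NOT G OR R) forces A = False.
  clause (A OR NOT G OR NOT N) is falsified — backtrack.
So G = False.
Set A = True.
Set S = False.
All clauses satisfied.

E = True, W = True, R = False, K = False, G = False, A = True, S = False, N = True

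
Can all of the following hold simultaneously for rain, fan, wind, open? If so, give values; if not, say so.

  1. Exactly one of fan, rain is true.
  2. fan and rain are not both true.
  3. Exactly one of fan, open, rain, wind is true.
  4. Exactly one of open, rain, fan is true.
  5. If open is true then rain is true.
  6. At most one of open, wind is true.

rain = False; fan = True; wind = False; open = False

  (1) {fan, rain}: 1 true — exactly one ✓
  (2) fan=T, rain=F — not both ✓
  (3) {fan, open, rain, wind}: 1 true — exactly one ✓
  (4) {open, rain, fan}: 1 true — exactly one ✓
  (5) open=F ⇒ rain: vacuous ✓
  (6) {open, wind}: 0 true — at most one ✓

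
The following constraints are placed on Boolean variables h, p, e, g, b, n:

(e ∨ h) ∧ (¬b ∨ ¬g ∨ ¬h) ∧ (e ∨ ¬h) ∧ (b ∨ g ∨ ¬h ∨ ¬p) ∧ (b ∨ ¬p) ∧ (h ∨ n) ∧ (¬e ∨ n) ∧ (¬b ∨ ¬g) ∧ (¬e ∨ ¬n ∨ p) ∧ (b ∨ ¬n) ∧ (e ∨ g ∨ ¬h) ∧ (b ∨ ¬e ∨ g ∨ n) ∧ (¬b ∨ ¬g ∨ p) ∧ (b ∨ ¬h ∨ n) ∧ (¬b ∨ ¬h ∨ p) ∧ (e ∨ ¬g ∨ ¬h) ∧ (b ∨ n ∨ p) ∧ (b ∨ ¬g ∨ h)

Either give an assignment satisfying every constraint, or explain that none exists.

Set h = True.
  then (e ∨ ¬h) forces e = True.
  then (¬e ∨ n) forces n = True.
  then (¬e ∨ ¬n ∨ p) forces p = True.
  then (b ∨ ¬n) forces b = True.
  then (¬b ∨ ¬g ∨ ¬h) forces g = False.
All clauses satisfied.

h = True; p = True; e = True; g = False; b = True; n = True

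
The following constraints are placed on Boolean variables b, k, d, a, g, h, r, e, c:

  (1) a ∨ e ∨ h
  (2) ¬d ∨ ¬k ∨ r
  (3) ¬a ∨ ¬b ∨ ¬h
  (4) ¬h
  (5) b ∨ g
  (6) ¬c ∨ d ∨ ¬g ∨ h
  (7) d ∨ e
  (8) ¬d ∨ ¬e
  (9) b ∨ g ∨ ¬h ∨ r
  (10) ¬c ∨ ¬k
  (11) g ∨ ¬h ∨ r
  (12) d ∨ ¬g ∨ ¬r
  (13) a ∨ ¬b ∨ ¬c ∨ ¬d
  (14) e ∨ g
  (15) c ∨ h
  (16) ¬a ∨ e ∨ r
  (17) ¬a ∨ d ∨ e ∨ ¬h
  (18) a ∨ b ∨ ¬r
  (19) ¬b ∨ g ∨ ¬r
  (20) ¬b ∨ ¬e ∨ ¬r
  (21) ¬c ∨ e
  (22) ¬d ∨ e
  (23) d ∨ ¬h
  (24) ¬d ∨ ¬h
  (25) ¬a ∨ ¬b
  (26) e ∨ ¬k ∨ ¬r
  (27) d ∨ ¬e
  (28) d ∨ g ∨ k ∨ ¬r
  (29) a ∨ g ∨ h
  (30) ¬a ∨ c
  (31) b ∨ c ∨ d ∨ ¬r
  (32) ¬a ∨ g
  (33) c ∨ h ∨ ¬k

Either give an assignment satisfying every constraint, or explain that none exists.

Unsatisfiable — no assignment works.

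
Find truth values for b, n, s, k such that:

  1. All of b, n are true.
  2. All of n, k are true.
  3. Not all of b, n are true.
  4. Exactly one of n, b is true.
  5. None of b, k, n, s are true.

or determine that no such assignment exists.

Case b = True:
  Constraint (5) is violated (b=T) — contradiction.
Case b = False:
  Constraint (1) is violated (b=F) — contradiction.
Both cases fail — unsatisfiable.

Unsatisfiable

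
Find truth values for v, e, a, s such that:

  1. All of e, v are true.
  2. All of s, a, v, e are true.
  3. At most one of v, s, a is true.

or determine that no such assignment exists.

Case v = True:
  (1) forces e = True.
  (2) forces s = True.
  Constraint (3) is violated (v=T, s=T) — contradiction.
Case v = False:
  Constraint (1) is violated (v=F) — contradiction.
Both cases fail — unsatisfiable.

Unsatisfiable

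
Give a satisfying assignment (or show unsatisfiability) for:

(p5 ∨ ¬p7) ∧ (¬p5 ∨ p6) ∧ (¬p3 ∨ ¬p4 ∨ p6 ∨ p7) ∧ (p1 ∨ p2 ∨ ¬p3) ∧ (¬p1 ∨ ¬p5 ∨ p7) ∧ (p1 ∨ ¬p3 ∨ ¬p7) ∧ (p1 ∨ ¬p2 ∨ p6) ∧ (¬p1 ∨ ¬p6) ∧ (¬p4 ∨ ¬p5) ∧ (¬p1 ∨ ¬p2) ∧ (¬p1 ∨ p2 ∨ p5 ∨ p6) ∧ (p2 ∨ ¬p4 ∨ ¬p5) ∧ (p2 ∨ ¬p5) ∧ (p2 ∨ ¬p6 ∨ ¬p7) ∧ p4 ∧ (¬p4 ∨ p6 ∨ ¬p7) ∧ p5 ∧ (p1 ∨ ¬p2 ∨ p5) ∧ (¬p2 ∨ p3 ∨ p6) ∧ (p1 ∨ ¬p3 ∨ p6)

Case p4 = True:
  (¬p4 ∨ ¬p5) forces p5 = False.
  Clause (p5) is falsified — contradiction.
Case p4 = False:
  Clause (p4) is falsified — contradiction.
Both cases fail, so the formula is unsatisfiable.

The formula is unsatisfiable.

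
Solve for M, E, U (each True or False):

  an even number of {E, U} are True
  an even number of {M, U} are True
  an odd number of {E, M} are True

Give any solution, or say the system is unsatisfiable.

Adding constraints 1, 2, 3 mod 2: every variable appears an even number of times on the left, so the left side is 0.
But the right sides sum to 1 (mod 2). 0 ≠ 1 — the system is inconsistent.

No satisfying assignment exists.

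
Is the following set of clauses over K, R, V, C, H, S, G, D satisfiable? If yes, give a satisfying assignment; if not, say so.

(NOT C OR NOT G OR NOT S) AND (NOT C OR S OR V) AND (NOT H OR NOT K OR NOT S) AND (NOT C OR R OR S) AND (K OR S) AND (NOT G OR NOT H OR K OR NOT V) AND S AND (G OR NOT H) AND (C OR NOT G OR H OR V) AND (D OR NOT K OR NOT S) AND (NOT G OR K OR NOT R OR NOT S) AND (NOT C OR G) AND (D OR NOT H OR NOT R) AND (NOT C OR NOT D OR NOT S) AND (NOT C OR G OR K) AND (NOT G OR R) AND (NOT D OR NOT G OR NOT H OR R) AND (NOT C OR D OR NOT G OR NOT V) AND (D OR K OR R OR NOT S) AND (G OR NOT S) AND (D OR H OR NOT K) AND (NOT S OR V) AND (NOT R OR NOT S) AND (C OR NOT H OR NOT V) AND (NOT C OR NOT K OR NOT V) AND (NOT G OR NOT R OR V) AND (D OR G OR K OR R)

Unsatisfiable — no assignment works.

Case R = True:
  (S) forces S = True.
  Clause (NOT R OR NOT S) is falsified — contradiction.
Case R = False:
  (S) forces S = True.
  (NOT G OR R) forces G = False.
  Clause (G OR NOT S) is falsified — contradiction.
Both cases fail, so the formula is unsatisfiable.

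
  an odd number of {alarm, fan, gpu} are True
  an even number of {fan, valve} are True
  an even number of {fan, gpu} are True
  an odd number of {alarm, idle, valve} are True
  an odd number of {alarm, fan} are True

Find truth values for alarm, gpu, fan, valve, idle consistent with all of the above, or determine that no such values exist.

alarm = True, gpu = False, fan = False, valve = False, idle = False

{alarm, fan, gpu}: 1 true → odd ✓
{fan, valve}: 0 true → even ✓
{fan, gpu}: 0 true → even ✓
{alarm, idle, valve}: 1 true → odd ✓
{alarm, fan}: 1 true → odd ✓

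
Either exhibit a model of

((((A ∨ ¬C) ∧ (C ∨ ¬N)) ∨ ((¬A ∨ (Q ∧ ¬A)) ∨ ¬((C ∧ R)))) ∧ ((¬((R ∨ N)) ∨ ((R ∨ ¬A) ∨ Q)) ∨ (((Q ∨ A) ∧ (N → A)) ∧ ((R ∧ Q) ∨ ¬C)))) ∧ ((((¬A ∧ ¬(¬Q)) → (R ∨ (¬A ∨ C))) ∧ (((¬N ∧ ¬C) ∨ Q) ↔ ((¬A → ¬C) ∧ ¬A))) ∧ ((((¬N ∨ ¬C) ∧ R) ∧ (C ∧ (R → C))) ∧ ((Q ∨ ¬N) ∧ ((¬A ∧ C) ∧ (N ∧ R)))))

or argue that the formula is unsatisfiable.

The formula is unsatisfiable.

Case A = True: the conjunct ¬A is False.
Case A = False: the formula simplifies to (((¬N ∧ ¬C) ∨ Q) ↔ ¬C) ∧ ((((¬N ∨ ¬C) ∧ R) ∧ (C ∧ (R → C))) ∧ ((Q ∨ ¬N) ∧ (C ∧ (N ∧ R)))).
  C = True: simplifies to ¬Q ∧ ((¬N ∧ R) ∧ ((Q ∨ ¬N) ∧ (N ∧ R))).
    N = True: the conjunct ¬N is False.
    N = False: the conjunct N is False.
  C = False: the conjunct C is False.
Both cases fail — unsatisfiable.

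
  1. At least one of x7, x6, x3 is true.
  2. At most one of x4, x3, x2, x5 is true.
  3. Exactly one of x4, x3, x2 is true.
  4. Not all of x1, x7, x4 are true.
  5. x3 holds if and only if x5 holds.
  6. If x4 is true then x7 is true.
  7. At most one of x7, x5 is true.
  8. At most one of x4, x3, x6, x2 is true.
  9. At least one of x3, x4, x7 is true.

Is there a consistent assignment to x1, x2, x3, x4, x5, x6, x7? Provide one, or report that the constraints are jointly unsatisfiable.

x1 = True, x2 = True, x3 = False, x4 = False, x5 = False, x6 = False, x7 = True

  (1) {x7, x6, x3}: 1 true — at least one ✓
  (2) {x4, x3, x2, x5}: 1 true — at most one ✓
  (3) {x4, x3, x2}: 1 true — exactly one ✓
  (4) {x1, x7, x4}: 2/3 true — not all ✓
  (5) x3=F, x5=F — same ✓
  (6) x4=F ⇒ x7: vacuous ✓
  (7) {x7, x5}: 1 true — at most one ✓
  (8) {x4, x3, x6, x2}: 1 true — at most one ✓
  (9) {x3, x4, x7}: 1 true — at least one ✓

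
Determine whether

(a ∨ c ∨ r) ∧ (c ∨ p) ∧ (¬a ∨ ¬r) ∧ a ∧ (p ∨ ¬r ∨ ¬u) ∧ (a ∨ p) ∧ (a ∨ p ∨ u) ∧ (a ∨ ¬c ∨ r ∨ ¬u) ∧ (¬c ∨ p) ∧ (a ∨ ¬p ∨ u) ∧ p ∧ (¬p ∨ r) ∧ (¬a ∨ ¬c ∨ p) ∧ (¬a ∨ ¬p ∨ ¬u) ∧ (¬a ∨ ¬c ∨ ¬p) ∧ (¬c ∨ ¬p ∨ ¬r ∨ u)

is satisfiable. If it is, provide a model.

The formula is unsatisfiable.

Case a = True:
  (¬a ∨ ¬r) forces r = False.
  (p) forces p = True.
  Clause (¬p ∨ r) is falsified — contradiction.
Case a = False:
  Clause (a) is falsified — contradiction.
Both cases fail, so the formula is unsatisfiable.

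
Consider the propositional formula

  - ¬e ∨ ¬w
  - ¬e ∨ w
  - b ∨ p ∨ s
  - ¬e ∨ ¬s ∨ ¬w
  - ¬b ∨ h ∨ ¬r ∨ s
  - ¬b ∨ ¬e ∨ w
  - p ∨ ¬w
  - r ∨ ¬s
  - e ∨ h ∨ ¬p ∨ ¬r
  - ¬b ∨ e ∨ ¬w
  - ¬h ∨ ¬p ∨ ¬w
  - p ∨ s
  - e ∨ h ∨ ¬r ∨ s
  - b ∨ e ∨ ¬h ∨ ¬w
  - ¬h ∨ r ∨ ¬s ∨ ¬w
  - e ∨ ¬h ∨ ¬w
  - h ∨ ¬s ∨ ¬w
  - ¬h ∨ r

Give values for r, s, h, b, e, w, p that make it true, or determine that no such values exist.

r: True, s: True, h: True, b: True, e: False, w: False, p: True

Set r = True.
Set s = True.
Set h = True.
Set b = True.
Set e = False.
  then (¬b ∨ e ∨ ¬w) forces w = False.
Set p = True.
All clauses satisfied.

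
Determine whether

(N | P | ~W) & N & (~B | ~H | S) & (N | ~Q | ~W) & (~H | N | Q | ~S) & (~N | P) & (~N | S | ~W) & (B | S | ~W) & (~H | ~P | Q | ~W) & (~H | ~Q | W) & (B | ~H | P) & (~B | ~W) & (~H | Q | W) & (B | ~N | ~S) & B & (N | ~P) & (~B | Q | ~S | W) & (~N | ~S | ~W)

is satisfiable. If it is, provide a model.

S = False, P = True, H = False, N = True, Q = True, B = True, W = False

Unit clause (N) forces N = True.
In (~N | P) only P is left, so P = True.
Unit clause (B) forces B = True.
In (~B | ~W) only ~W is left, so W = False.
Set S = False.
  then (~B | ~H | S) forces H = False.
Set Q = True.
All clauses satisfied.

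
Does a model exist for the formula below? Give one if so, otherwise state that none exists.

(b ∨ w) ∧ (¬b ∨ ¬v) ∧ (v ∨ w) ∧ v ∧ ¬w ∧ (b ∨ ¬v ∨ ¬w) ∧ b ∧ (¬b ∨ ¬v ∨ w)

UNSATISFIABLE

Case b = True:
  (¬b ∨ ¬v) forces v = False.
  Clause (v) is falsified — contradiction.
Case b = False:
  Clause (b) is falsified — contradiction.
Both cases fail, so the formula is unsatisfiable.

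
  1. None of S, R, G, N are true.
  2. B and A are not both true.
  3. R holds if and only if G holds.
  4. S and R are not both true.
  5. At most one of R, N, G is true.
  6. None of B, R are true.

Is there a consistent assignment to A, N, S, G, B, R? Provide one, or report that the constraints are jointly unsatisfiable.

A: True, N: False, S: False, G: False, B: False, R: False

  (1) {S, R, G, N}: 0 true — none ✓
  (2) B=F, A=T — not both ✓
  (3) R=F, G=F — same ✓
  (4) S=F, R=F — not both ✓
  (5) {R, N, G}: 0 true — at most one ✓
  (6) {B, R}: 0 true — none ✓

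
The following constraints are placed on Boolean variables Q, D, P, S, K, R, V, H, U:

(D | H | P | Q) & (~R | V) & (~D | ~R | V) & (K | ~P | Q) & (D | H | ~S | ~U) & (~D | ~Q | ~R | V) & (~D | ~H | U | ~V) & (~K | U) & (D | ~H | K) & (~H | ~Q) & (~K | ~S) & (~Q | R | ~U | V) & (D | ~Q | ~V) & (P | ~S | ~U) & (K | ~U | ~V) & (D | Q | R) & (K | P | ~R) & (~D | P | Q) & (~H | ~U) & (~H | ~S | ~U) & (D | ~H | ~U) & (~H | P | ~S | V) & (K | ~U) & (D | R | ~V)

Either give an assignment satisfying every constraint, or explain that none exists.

Q: True, D: True, P: False, S: False, K: False, R: False, V: True, H: False, U: False

Set Q = True.
  then (~H | ~Q) forces H = False.
Set D = True.
Set P = False.
Set S = False.
Set K = False.
  then (K | P | ~R) forces R = False.
  then (K | ~U) forces U = False.
Set V = True.
All clauses satisfied.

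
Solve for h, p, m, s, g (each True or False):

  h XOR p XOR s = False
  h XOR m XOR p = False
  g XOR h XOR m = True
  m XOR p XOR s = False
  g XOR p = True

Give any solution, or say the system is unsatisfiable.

h = False; p = False; m = False; s = False; g = True

h XOR p XOR s = F XOR F XOR F = False ✓
h XOR m XOR p = F XOR F XOR F = False ✓
g XOR h XOR m = T XOR F XOR F = True ✓
m XOR p XOR s = F XOR F XOR F = False ✓
g XOR p = T XOR F = True ✓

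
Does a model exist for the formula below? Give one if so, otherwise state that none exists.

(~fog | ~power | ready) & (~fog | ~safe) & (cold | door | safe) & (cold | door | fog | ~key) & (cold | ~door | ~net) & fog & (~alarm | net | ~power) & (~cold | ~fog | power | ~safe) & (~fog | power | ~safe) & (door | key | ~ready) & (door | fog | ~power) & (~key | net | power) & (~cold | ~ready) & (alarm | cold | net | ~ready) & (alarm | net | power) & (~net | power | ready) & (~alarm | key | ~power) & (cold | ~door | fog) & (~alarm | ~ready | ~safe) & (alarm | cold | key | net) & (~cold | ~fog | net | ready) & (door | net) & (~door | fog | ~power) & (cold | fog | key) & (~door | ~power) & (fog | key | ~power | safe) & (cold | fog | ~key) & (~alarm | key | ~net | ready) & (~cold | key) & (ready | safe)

key = False, net = False, door = True, ready = True, safe = False, alarm = True, fog = True, power = False, cold = False

Unit clause (fog) forces fog = True.
In (~fog | ~safe) only ~safe is left, so safe = False.
In (ready | safe) only ready is left, so ready = True.
In (~cold | ~ready) only ~cold is left, so cold = False.
In (cold | door | safe) only door is left, so door = True.
In (cold | ~door | ~net) only ~net is left, so net = False.
In (alarm | cold | net | ~ready) only alarm is left, so alarm = True.
In (~door | ~power) only ~power is left, so power = False.
In (~key | net | power) only ~key is left, so key = False.
All clauses satisfied.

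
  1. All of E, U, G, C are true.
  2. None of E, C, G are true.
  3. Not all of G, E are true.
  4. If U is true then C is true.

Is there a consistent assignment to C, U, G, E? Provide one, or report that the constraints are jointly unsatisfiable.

No satisfying assignment exists.

Case C = True:
  Constraint (2) is violated (C=T) — contradiction.
Case C = False:
  Constraint (1) is violated (C=F) — contradiction.
Both cases fail — unsatisfiable.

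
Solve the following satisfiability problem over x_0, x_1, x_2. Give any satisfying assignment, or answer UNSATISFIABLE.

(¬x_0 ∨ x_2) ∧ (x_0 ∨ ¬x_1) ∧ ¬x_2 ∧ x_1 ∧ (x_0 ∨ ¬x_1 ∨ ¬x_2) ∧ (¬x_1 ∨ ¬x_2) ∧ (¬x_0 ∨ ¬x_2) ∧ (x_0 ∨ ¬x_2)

UNSATISFIABLE

Case x_0 = True:
  (¬x_0 ∨ x_2) forces x_2 = True.
  Clause (¬x_2) is falsified — contradiction.
Case x_0 = False:
  (x_0 ∨ ¬x_1) forces x_1 = False.
  Clause (x_1) is falsified — contradiction.
Both cases fail, so the formula is unsatisfiable.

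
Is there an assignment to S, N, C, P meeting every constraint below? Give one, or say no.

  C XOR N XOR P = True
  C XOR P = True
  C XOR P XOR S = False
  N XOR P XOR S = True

S: True, N: False, C: True, P: False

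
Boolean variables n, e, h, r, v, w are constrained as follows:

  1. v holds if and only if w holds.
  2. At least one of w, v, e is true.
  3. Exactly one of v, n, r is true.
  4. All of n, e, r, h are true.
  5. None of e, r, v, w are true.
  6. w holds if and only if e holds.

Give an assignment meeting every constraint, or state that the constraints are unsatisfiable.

Case e = True:
  Constraint (5) is violated (e=T) — contradiction.
Case e = False:
  Constraint (4) is violated (e=F) — contradiction.
Both cases fail — unsatisfiable.

Unsatisfiable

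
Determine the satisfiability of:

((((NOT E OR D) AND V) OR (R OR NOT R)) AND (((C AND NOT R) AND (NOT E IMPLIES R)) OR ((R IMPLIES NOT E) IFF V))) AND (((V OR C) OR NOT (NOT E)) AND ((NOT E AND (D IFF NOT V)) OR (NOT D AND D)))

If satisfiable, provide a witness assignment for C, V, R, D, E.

C = False; V = True; R = True; D = False; E = False

  (((NOT E OR D) AND V) OR (R OR NOT R)) AND (((C AND NOT R) AND (NOT E IMPLIES R)) OR ((R IMPLIES NOT E) IFF V)) = True
    ((NOT E OR D) AND V) OR (R OR NOT R) = True
      (NOT E OR D) AND V = True
        NOT E OR D = True
          NOT E = True
      R OR NOT R = True
        NOT R = False
    ((C AND NOT R) AND (NOT E IMPLIES R)) OR ((R IMPLIES NOT E) IFF V) = True
      (C AND NOT R) AND (NOT E IMPLIES R) = False
        C AND NOT R = False
          NOT R = False
        NOT E IMPLIES R = True
          NOT E = True
      (R IMPLIES NOT E) IFF V = True
        R IMPLIES NOT E = True
          NOT E = True
  ((V OR C) OR NOT (NOT E)) AND ((NOT E AND (D IFF NOT V)) OR (NOT D AND D)) = True
    (V OR C) OR NOT (NOT E) = True
      V OR C = True
      NOT (NOT E) = False
        NOT E = True
    (NOT E AND (D IFF NOT V)) OR (NOT D AND D) = True
      NOT E AND (D IFF NOT V) = True
        NOT E = True
        D IFF NOT V = True
          NOT V = False
      NOT D AND D = False
        NOT D = True
Both conjuncts True, so the formula holds.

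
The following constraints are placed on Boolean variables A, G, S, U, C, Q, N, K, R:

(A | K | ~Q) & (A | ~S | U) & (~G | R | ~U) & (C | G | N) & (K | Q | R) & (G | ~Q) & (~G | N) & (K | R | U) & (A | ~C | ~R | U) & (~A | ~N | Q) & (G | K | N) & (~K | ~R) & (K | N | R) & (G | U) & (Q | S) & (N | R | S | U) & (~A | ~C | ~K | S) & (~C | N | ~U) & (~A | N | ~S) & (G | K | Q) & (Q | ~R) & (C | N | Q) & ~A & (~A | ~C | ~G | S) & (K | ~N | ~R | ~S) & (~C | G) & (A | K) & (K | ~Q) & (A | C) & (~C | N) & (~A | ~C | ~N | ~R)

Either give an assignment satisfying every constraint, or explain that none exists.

A=F, G=T, S=F, U=F, C=T, Q=T, N=T, K=T, R=F

Unit clause (~A) forces A = False.
In (A | K) only K is left, so K = True.
In (A | C) only C is left, so C = True.
In (~C | N) only N is left, so N = True.
In (~K | ~R) only ~R is left, so R = False.
In (~C | G) only G is left, so G = True.
In (~G | R | ~U) only ~U is left, so U = False.
In (A | ~S | U) only ~S is left, so S = False.
In (Q | S) only Q is left, so Q = True.
All clauses satisfied.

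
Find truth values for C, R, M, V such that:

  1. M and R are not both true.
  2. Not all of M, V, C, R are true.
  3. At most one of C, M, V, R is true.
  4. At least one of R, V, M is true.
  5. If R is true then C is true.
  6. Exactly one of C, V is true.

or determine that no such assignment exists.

C=F; R=F; M=F; V=T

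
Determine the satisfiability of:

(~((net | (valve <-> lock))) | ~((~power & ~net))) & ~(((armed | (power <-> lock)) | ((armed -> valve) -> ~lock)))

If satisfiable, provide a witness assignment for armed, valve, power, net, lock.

armed: False, valve: False, power: False, net: False, lock: True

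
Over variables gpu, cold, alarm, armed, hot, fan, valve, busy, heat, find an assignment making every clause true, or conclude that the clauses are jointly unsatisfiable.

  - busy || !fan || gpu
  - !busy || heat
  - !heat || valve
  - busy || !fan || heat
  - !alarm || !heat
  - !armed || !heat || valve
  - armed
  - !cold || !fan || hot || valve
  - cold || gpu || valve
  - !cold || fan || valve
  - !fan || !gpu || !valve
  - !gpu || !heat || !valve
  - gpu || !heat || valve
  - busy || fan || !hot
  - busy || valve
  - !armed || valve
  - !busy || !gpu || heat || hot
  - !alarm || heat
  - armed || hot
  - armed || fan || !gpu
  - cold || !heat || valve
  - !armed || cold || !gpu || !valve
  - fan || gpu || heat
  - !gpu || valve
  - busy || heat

Unit clause (armed) forces armed = True.
In (!armed || valve) only valve is left, so valve = True.
Try gpu = True:
  (!fan || !gpu || !valve) forces fan = False.
  (!gpu || !heat || !valve) forces heat = False.
  (!busy || heat) forces busy = False.
  clause (busy || heat) is falsified — backtrack.
So gpu = False.
Set cold = False.
Set alarm = False.
Set hot = False.
Set fan = True.
  then (busy || !fan || gpu) forces busy = True.
  then (!busy || heat) forces heat = True.
All clauses satisfied.

gpu = False, cold = False, alarm = False, armed = True, hot = False, fan = True, valve = True, busy = True, heat = True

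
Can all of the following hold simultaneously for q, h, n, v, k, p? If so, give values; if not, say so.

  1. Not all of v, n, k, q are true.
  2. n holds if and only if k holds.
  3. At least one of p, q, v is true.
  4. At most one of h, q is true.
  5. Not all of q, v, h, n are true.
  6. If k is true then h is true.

q: False; h: True; n: False; v: True; k: False; p: False

  (1) {v, n, k, q}: 1/4 true — not all ✓
  (2) n=F, k=F — same ✓
  (3) {p, q, v}: 1 true — at least one ✓
  (4) {h, q}: 1 true — at most one ✓
  (5) {q, v, h, n}: 2/4 true — not all ✓
  (6) k=F ⇒ h: vacuous ✓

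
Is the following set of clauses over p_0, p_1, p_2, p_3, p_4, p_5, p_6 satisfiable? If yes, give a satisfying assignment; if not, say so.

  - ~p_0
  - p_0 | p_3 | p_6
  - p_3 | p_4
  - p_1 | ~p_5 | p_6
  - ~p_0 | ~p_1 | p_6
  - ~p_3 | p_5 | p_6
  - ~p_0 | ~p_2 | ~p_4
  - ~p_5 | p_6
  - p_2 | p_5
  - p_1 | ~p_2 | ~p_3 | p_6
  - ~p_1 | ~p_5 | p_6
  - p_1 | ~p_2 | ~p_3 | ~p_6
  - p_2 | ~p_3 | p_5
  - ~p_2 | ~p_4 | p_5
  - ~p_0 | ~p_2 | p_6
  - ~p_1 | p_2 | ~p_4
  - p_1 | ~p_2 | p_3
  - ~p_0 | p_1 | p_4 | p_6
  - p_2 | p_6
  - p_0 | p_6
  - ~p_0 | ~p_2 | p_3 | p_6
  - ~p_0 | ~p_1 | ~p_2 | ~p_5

p_0 = False; p_1 = False; p_2 = False; p_3 = True; p_4 = False; p_5 = True; p_6 = True

Unit clause (~p_0) forces p_0 = False.
In (p_0 | p_6) only p_6 is left, so p_6 = True.
Set p_1 = False.
Try p_2 = True:
  (p_1 | ~p_2 | ~p_3 | ~p_6) forces p_3 = False.
  clause (p_1 | ~p_2 | p_3) is falsified — backtrack.
So p_2 = False.
  then (p_2 | p_5) forces p_5 = True.
Set p_3 = True.
Set p_4 = False.
All clauses satisfied.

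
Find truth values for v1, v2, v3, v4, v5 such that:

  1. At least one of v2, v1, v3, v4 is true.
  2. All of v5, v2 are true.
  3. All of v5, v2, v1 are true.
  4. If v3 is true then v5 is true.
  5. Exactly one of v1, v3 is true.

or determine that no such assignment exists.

v1 = True; v2 = True; v3 = False; v4 = True; v5 = True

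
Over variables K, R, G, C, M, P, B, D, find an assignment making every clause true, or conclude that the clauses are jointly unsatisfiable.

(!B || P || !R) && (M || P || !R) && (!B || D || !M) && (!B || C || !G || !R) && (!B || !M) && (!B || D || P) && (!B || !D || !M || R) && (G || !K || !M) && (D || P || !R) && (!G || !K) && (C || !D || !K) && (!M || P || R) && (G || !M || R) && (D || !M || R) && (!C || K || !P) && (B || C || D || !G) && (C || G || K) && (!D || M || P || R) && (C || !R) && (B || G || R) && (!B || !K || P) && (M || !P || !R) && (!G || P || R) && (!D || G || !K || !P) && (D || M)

K: False, R: False, G: True, C: False, M: False, P: True, B: False, D: True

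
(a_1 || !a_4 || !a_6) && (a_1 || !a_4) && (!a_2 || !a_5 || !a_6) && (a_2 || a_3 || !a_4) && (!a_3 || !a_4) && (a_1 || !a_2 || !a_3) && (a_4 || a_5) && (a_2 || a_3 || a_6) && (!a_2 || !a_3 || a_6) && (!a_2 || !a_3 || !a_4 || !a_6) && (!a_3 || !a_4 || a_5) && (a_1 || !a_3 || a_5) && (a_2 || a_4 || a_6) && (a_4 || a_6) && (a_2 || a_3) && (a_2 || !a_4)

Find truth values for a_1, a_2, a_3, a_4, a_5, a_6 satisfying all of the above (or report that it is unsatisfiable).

Set a_1 = False.
  then (a_1 || !a_4) forces a_4 = False.
  then (a_4 || a_5) forces a_5 = True.
  then (a_4 || a_6) forces a_6 = True.
  then (!a_2 || !a_5 || !a_6) forces a_2 = False.
  then (a_2 || a_3) forces a_3 = True.
All clauses satisfied.

a_1 = False, a_2 = False, a_3 = True, a_4 = False, a_5 = True, a_6 = True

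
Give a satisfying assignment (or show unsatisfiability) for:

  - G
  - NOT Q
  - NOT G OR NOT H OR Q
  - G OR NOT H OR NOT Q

H=F; Q=F; G=T

Unit clause (G) forces G = True.
Unit clause (NOT Q) forces Q = False.
In (NOT G OR NOT H OR Q) only NOT H is left, so H = False.
Check each clause:
  (G): G holds.
  (NOT Q): NOT Q holds.
  (NOT G OR NOT H OR Q): NOT H holds.
  (G OR NOT H OR NOT Q): G holds.
All clauses satisfied.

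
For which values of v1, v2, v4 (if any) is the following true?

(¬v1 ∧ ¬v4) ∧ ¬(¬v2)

v1: False; v2: True; v4: False

  ¬v1 ∧ ¬v4 = True
    ¬v1 = True
    ¬v4 = True
  ¬(¬v2) = True
    ¬v2 = False
Both conjuncts True, so the formula holds.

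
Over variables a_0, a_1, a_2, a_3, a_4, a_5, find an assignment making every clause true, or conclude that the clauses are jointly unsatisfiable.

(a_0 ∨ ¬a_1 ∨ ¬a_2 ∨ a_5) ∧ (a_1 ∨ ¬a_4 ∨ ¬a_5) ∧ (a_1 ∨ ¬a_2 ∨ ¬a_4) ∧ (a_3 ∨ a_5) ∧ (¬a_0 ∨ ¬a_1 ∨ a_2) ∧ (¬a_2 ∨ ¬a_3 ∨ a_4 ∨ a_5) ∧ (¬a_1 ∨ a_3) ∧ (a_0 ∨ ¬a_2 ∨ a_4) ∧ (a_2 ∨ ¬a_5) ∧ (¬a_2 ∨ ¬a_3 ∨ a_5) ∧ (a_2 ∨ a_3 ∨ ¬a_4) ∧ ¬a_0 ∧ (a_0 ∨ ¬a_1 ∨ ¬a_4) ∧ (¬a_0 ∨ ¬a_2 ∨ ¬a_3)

Unit clause (¬a_0) forces a_0 = False.
Set a_1 = False.
Try a_2 = True:
  (a_1 ∨ ¬a_2 ∨ ¬a_4) forces a_4 = False.
  clause (a_0 ∨ ¬a_2 ∨ a_4) is falsified — backtrack.
So a_2 = False.
  then (a_2 ∨ ¬a_5) forces a_5 = False.
  then (a_3 ∨ a_5) forces a_3 = True.
Set a_4 = False.
All clauses satisfied.

a_0=F, a_1=F, a_2=F, a_3=T, a_4=F, a_5=F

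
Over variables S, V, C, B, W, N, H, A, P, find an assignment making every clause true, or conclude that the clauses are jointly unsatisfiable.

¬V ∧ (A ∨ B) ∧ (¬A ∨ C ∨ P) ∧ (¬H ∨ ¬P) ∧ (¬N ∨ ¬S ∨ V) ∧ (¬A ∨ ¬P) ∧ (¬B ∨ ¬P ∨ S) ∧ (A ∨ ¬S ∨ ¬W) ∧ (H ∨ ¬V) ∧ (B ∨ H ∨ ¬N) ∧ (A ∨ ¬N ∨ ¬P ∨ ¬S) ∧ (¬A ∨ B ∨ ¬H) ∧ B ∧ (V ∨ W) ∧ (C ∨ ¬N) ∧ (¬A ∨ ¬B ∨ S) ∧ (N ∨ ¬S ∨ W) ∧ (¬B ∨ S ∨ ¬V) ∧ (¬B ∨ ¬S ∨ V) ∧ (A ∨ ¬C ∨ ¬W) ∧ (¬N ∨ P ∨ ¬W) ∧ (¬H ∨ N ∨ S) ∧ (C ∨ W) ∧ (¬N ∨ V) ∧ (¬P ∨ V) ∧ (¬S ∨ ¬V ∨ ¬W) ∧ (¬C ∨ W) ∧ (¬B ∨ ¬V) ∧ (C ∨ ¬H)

Unit clause (¬V) forces V = False.
Unit clause (B) forces B = True.
In (V ∨ W) only W is left, so W = True.
In (¬B ∨ ¬S ∨ V) only ¬S is left, so S = False.
In (¬N ∨ V) only ¬N is left, so N = False.
In (¬P ∨ V) only ¬P is left, so P = False.
In (¬A ∨ ¬B ∨ S) only ¬A is left, so A = False.
In (A ∨ ¬C ∨ ¬W) only ¬C is left, so C = False.
In (¬H ∨ N ∨ S) only ¬H is left, so H = False.
All clauses satisfied.

S=F, V=F, C=F, B=T, W=T, N=F, H=F, A=F, P=F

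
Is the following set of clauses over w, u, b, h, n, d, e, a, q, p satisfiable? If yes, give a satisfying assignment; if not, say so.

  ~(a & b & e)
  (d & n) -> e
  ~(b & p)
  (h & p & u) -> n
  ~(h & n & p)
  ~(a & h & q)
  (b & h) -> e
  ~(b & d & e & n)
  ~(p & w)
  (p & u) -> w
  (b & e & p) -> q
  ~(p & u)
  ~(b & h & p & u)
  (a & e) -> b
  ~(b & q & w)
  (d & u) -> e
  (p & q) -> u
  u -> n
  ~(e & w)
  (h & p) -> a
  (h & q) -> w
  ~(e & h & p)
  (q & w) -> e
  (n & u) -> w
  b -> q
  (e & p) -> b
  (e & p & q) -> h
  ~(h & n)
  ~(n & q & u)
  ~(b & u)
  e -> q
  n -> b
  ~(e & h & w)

Set w = False.
Try u = True:
  (~n | ~u | w) forces n = False.
  clause (n | ~u) is falsified — backtrack.
So u = False.
Set b = False.
  then (b | ~n) forces n = False.
Set h = False.
Set d = True.
Set e = False.
Set a = True.
Set q = False.
Set p = False.
All clauses satisfied.

w = False; u = False; b = False; h = False; n = False; d = True; e = False; a = True; q = False; p = False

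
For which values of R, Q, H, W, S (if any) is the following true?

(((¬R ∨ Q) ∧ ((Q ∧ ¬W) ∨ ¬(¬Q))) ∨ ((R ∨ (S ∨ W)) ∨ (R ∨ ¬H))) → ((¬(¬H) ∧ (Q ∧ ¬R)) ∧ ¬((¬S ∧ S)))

R = False, Q = True, H = True, W = False, S = False

  (((¬R ∨ Q) ∧ ((Q ∧ ¬W) ∨ ¬(¬Q))) ∨ ((R ∨ (S ∨ W)) ∨ (R ∨ ¬H))) → ((¬(¬H) ∧ (Q ∧ ¬R)) ∧ ¬((¬S ∧ S))) = True
    ((¬R ∨ Q) ∧ ((Q ∧ ¬W) ∨ ¬(¬Q))) ∨ ((R ∨ (S ∨ W)) ∨ (R ∨ ¬H)) = True
      (¬R ∨ Q) ∧ ((Q ∧ ¬W) ∨ ¬(¬Q)) = True
        ¬R ∨ Q = True
          ¬R = True
        (Q ∧ ¬W) ∨ ¬(¬Q) = True
          Q ∧ ¬W = True
            ¬W = True
          ¬(¬Q) = True
            ¬Q = False
      (R ∨ (S ∨ W)) ∨ (R ∨ ¬H) = False
        R ∨ (S ∨ W) = False
          S ∨ W = False
        R ∨ ¬H = False
          ¬H = False
    (¬(¬H) ∧ (Q ∧ ¬R)) ∧ ¬((¬S ∧ S)) = True
      ¬(¬H) ∧ (Q ∧ ¬R) = True
        ¬(¬H) = True
          ¬H = False
        Q ∧ ¬R = True
          ¬R = True
      ¬((¬S ∧ S)) = True
        ¬S ∧ S = False
          ¬S = True
The formula evaluates to True.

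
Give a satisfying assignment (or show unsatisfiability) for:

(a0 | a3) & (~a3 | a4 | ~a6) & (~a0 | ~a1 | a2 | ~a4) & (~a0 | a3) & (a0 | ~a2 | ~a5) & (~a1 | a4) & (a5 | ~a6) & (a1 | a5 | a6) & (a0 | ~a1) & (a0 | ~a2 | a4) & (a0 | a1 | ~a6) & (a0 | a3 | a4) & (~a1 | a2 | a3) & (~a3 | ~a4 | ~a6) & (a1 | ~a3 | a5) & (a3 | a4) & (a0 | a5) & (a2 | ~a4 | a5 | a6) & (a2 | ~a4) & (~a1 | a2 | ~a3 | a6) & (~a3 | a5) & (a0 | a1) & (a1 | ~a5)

Set a0 = True.
  then (~a0 | a3) forces a3 = True.
  then (~a3 | a5) forces a5 = True.
  then (a1 | ~a5) forces a1 = True.
  then (~a1 | a4) forces a4 = True.
  then (~a3 | ~a4 | ~a6) forces a6 = False.
  then (a2 | ~a4) forces a2 = True.
All clauses satisfied.

a0 = True; a1 = True; a2 = True; a3 = True; a4 = True; a5 = True; a6 = False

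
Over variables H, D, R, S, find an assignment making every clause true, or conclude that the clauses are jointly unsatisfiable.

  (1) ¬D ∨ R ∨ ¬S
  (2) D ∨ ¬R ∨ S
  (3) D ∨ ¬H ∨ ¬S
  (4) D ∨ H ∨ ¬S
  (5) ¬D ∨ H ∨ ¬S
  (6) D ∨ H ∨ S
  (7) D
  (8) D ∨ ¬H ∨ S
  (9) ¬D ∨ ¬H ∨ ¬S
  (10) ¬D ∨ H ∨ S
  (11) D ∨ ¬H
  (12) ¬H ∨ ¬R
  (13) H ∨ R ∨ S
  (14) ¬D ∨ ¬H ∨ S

No satisfying assignment exists.

Case H = True:
  (D) forces D = True.
  (¬D ∨ ¬H ∨ ¬S) forces S = False.
  Clause (¬D ∨ ¬H ∨ S) is falsified — contradiction.
Case H = False:
  (D) forces D = True.
  (¬D ∨ H ∨ ¬S) forces S = False.
  Clause (¬D ∨ H ∨ S) is falsified — contradiction.
Both cases fail, so the formula is unsatisfiable.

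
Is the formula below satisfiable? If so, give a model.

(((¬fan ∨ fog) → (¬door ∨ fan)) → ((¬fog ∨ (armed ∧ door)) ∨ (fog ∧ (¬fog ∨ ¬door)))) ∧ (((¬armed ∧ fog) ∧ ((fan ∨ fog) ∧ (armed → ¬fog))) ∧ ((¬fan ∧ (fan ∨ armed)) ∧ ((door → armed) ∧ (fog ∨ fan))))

UNSATISFIABLE

Case fog = True: the formula simplifies to ((¬door ∨ fan) → ((armed ∧ door) ∨ ¬door)) ∧ ((¬armed ∧ ¬armed) ∧ ((¬fan ∧ (fan ∨ armed)) ∧ (door → armed))).
  armed = True: the conjunct ¬armed is False.
  armed = False: simplifies to ((¬door ∨ fan) → ¬door) ∧ ((¬fan ∧ fan) ∧ ¬door).
    fan = True: the conjunct ¬fan is False.
    fan = False: the conjunct fan is False.
Case fog = False: the conjunct fog is False.
Both cases fail — unsatisfiable.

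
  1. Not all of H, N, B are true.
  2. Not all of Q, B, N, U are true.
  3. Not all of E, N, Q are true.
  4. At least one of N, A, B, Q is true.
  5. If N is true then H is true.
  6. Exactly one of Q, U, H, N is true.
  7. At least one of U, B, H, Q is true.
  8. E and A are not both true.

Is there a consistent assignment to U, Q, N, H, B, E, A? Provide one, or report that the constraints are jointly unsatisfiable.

U = True; Q = False; N = False; H = False; B = True; E = False; A = True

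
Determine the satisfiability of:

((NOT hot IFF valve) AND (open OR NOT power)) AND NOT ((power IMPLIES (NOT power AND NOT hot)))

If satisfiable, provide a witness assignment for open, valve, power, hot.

open = True, valve = False, power = True, hot = True

  (NOT hot IFF valve) AND (open OR NOT power) = True
    NOT hot IFF valve = True
      NOT hot = False
    open OR NOT power = True
      NOT power = False
  NOT ((power IMPLIES (NOT power AND NOT hot))) = True
    power IMPLIES (NOT power AND NOT hot) = False
      NOT power AND NOT hot = False
        NOT power = False
        NOT hot = False
Both conjuncts True, so the formula holds.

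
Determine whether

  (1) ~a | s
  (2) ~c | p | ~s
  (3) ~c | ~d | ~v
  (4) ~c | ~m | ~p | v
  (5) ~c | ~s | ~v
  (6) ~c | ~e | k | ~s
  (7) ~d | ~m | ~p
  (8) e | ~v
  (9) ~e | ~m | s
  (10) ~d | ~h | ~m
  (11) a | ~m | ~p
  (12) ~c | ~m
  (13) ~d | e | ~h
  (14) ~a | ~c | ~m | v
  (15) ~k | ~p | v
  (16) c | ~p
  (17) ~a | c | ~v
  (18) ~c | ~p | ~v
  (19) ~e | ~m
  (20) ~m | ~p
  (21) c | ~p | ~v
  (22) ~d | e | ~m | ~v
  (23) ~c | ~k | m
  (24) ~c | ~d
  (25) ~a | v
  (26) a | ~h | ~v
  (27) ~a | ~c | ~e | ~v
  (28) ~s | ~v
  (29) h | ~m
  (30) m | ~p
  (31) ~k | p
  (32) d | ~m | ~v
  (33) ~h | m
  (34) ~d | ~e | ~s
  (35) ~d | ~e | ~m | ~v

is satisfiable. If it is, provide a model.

a = False; v = False; d = False; m = False; k = False; s = True; c = False; h = False; p = False; e = True

Try a = True:
  (~a | s) forces s = True.
  (~a | v) forces v = True.
  clause (~s | ~v) is falsified — backtrack.
So a = False.
Set v = False.
Set d = False.
Set m = False.
  then (m | ~p) forces p = False.
  then (~k | p) forces k = False.
  then (~h | m) forces h = False.
Set s = True.
  then (~c | p | ~s) forces c = False.
Set e = True.
All clauses satisfied.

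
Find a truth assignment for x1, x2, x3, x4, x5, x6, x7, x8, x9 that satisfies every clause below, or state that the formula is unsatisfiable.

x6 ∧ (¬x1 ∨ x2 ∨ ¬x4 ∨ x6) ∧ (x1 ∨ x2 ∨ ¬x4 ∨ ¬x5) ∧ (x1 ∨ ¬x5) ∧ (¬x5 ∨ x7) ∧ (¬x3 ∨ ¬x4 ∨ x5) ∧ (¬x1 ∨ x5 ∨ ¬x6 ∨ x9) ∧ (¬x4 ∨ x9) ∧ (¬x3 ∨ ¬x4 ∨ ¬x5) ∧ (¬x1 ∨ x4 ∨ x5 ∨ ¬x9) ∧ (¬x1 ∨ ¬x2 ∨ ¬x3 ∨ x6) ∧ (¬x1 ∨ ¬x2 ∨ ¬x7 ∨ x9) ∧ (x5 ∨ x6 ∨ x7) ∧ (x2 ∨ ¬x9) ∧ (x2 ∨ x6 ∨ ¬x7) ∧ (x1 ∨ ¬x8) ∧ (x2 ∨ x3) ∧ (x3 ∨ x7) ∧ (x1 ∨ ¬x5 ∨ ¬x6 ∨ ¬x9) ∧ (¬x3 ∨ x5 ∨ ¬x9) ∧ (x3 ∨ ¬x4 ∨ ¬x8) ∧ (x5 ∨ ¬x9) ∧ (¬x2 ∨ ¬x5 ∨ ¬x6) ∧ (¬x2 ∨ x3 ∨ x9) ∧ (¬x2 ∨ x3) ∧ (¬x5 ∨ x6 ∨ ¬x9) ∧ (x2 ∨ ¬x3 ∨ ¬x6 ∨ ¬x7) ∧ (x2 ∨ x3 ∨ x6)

Unit clause (x6) forces x6 = True.
Set x1 = False.
  then (x1 ∨ ¬x5) forces x5 = False.
  then (x1 ∨ ¬x8) forces x8 = False.
  then (x5 ∨ ¬x9) forces x9 = False.
  then (¬x4 ∨ x9) forces x4 = False.
Set x2 = True.
  then (¬x2 ∨ x3 ∨ x9) forces x3 = True.
Set x7 = False.
All clauses satisfied.

x1=F, x2=T, x3=T, x4=F, x5=F, x6=T, x7=F, x8=F, x9=F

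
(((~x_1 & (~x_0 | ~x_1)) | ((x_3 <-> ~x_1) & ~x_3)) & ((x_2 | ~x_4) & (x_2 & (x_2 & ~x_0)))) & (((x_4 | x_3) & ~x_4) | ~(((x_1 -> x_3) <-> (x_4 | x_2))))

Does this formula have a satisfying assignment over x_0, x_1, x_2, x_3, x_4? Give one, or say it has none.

x_0: False, x_1: True, x_2: True, x_3: False, x_4: False

  ((~x_1 & (~x_0 | ~x_1)) | ((x_3 <-> ~x_1) & ~x_3)) & ((x_2 | ~x_4) & (x_2 & (x_2 & ~x_0))) = True
    (~x_1 & (~x_0 | ~x_1)) | ((x_3 <-> ~x_1) & ~x_3) = True
      ~x_1 & (~x_0 | ~x_1) = False
        ~x_1 = False
        ~x_0 | ~x_1 = True
          ~x_0 = True
          ~x_1 = False
      (x_3 <-> ~x_1) & ~x_3 = True
        x_3 <-> ~x_1 = True
          ~x_1 = False
        ~x_3 = True
    (x_2 | ~x_4) & (x_2 & (x_2 & ~x_0)) = True
      x_2 | ~x_4 = True
        ~x_4 = True
      x_2 & (x_2 & ~x_0) = True
        x_2 & ~x_0 = True
          ~x_0 = True
  ((x_4 | x_3) & ~x_4) | ~(((x_1 -> x_3) <-> (x_4 | x_2))) = True
    (x_4 | x_3) & ~x_4 = False
      x_4 | x_3 = False
      ~x_4 = True
    ~(((x_1 -> x_3) <-> (x_4 | x_2))) = True
      (x_1 -> x_3) <-> (x_4 | x_2) = False
        x_1 -> x_3 = False
        x_4 | x_2 = True
Both conjuncts True, so the formula holds.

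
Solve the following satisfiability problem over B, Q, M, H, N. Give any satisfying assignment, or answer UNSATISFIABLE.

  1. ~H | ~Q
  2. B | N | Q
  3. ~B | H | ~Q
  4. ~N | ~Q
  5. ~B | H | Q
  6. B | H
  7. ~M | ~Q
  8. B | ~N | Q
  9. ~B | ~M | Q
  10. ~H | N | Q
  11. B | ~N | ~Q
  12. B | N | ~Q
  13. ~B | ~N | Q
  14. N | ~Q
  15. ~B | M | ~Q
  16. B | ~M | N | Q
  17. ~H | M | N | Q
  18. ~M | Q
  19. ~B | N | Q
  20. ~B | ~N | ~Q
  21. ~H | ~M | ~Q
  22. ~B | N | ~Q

Case N = True:
  (~N | ~Q) forces Q = False.
  (B | ~N | Q) forces B = True.
  Clause (~B | ~N | Q) is falsified — contradiction.
Case N = False:
  (N | ~Q) forces Q = False.
  (B | N | Q) forces B = True.
  Clause (~B | N | Q) is falsified — contradiction.
Both cases fail, so the formula is unsatisfiable.

Unsatisfiable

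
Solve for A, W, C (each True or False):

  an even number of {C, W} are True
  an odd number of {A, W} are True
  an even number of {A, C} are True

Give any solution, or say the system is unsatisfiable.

Adding constraints 1, 2, 3 mod 2: every variable appears an even number of times on the left, so the left side is 0.
But the right sides sum to 1 (mod 2). 0 ≠ 1 — the system is inconsistent.

No satisfying assignment exists.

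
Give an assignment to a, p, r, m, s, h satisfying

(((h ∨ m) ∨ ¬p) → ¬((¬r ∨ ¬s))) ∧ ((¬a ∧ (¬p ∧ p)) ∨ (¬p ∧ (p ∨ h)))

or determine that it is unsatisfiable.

a = True; p = False; r = True; m = True; s = True; h = True

  ((h ∨ m) ∨ ¬p) → ¬((¬r ∨ ¬s)) = True
    (h ∨ m) ∨ ¬p = True
      h ∨ m = True
      ¬p = True
    ¬((¬r ∨ ¬s)) = True
      ¬r ∨ ¬s = False
        ¬r = False
        ¬s = False
  (¬a ∧ (¬p ∧ p)) ∨ (¬p ∧ (p ∨ h)) = True
    ¬a ∧ (¬p ∧ p) = False
      ¬a = False
      ¬p ∧ p = False
        ¬p = True
    ¬p ∧ (p ∨ h) = True
      ¬p = True
      p ∨ h = True
Both conjuncts True, so the formula holds.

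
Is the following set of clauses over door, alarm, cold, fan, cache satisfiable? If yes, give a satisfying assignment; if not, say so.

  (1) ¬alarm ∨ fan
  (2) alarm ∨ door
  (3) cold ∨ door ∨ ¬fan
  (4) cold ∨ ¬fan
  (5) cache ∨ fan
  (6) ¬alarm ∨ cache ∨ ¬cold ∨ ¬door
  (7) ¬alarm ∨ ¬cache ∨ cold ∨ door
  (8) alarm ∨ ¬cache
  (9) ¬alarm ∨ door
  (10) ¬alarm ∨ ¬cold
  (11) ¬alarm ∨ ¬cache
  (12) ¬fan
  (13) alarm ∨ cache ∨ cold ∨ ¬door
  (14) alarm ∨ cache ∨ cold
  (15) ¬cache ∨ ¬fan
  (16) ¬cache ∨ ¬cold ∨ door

Case cache = True:
  (alarm ∨ ¬cache) forces alarm = True.
  Clause (¬alarm ∨ ¬cache) is falsified — contradiction.
Case cache = False:
  (cache ∨ fan) forces fan = True.
  Clause (¬fan) is falsified — contradiction.
Both cases fail, so the formula is unsatisfiable.

The formula is unsatisfiable.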